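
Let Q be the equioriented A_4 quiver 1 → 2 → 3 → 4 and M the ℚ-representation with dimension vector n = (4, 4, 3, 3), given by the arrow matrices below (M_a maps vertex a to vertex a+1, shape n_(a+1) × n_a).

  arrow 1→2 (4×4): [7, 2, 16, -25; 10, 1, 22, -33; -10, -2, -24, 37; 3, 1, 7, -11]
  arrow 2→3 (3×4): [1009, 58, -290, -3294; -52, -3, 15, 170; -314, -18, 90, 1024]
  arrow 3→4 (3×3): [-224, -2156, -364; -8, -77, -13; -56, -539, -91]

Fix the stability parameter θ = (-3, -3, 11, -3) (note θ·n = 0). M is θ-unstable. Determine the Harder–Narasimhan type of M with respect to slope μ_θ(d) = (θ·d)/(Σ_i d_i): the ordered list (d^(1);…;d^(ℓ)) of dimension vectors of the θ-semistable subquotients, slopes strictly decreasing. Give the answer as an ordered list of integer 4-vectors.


Interval decomposition of M: I[1,2]^2, I[1,3], I[1,4], I[3,3], I[4,4]^2.
HN type (ℓ=3): μ^(1)=11; μ^(2)=4; μ^(3)=-3

((0, 0, 2, 0); (0, 0, 1, 1); (4, 4, 0, 2))


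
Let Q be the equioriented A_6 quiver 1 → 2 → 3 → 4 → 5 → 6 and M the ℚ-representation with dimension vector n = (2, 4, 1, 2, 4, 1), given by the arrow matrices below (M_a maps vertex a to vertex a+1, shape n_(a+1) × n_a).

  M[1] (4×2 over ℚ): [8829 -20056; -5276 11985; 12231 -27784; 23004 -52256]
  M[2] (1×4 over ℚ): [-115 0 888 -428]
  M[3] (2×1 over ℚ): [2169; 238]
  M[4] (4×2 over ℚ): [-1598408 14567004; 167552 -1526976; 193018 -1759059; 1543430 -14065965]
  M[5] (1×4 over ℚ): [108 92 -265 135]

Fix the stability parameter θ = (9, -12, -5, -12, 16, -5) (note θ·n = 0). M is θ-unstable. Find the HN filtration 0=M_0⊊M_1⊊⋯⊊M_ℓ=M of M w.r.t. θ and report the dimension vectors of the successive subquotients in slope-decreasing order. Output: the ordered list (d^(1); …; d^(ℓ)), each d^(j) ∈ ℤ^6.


Via rank(M_{q-1}∘⋯∘M_p): M ≅ I[1,2], I[1,4], I[2,2]^2, I[4,5], I[5,5]^2, I[5,6].
μ_θ-semistable layers: μ^(1)=16; μ^(2)=11/2; μ^(3)=-3/2; μ^(4)=-5; μ^(5)=-12

((0, 0, 0, 0, 3, 0); (0, 0, 0, 0, 1, 1); (1, 1, 0, 0, 0, 0); (1, 1, 1, 1, 0, 0); (0, 2, 0, 1, 0, 0))


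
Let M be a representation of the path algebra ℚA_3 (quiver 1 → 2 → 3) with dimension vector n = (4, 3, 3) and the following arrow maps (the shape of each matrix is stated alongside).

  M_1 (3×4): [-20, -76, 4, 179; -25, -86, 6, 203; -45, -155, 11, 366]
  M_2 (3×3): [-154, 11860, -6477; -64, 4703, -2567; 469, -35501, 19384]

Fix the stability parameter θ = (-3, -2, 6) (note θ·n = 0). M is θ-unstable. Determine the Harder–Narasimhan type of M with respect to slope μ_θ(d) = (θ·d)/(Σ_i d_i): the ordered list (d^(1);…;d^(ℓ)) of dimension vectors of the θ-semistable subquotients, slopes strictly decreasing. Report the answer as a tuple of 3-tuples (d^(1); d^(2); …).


Barcode: M ≅ I[1,1], I[1,3]^3. HN layers by μ_θ (3 steps, strictly decreasing):
  μ^(1)=6; μ^(2)=-2; μ^(3)=-3

((0, 0, 3); (0, 3, 0); (4, 0, 0))


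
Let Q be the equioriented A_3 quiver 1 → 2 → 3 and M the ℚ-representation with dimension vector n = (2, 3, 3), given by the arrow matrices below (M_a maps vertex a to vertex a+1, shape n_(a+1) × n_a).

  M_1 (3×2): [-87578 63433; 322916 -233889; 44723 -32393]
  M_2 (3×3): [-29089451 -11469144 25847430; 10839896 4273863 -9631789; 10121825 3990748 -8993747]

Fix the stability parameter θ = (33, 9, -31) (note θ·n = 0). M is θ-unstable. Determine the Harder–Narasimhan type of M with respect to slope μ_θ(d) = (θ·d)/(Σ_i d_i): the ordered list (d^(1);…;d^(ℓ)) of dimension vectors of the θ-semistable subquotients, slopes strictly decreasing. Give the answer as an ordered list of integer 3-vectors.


Via rank(M_{q-1}∘⋯∘M_p): M ≅ I[1,3]^2, I[2,3].
μ_θ-semistable layers: μ^(1)=11/3; μ^(2)=-11

((2, 2, 2); (0, 1, 1))


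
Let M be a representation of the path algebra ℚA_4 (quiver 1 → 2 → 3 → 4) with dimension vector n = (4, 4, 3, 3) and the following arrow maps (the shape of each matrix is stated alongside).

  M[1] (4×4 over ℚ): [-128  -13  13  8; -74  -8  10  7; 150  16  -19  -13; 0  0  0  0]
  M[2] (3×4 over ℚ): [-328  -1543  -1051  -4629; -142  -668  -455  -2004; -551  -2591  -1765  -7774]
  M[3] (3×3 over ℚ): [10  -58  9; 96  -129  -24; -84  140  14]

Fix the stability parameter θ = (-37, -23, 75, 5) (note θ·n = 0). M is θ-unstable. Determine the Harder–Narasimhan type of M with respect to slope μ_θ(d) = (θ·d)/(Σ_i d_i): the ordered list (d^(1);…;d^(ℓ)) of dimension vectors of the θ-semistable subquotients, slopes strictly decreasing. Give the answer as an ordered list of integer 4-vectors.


Via rank(M_{q-1}∘⋯∘M_p): M ≅ I[1,1], I[1,3], I[1,4]^2, I[2,2], I[4,4].
μ_θ-semistable layers: μ^(1)=75; μ^(2)=40; μ^(3)=5; μ^(4)=-23; μ^(5)=-37

((0, 0, 1, 0); (0, 0, 2, 2); (0, 0, 0, 1); (0, 4, 0, 0); (4, 0, 0, 0))


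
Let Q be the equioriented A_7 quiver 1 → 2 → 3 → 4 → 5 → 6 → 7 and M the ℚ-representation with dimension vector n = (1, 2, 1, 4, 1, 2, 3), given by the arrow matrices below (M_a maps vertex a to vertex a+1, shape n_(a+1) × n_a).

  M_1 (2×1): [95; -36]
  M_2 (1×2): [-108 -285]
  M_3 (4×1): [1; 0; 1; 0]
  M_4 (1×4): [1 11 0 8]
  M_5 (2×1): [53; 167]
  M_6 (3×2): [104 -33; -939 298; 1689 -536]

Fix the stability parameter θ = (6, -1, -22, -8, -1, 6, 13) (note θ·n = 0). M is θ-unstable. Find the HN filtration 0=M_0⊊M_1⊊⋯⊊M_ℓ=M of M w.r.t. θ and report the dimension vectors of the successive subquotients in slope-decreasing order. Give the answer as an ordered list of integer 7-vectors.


Interval decomposition of M: I[1,2], I[2,7], I[4,4]^3, I[6,7], I[7,7].
HN type (ℓ=6): μ^(1)=13; μ^(2)=6; μ^(3)=5/2; μ^(4)=-1; μ^(5)=-8; μ^(6)=-23/2

((0, 0, 0, 0, 0, 0, 3); (0, 0, 0, 0, 0, 2, 0); (1, 1, 0, 0, 0, 0, 0); (0, 0, 0, 0, 1, 0, 0); (0, 0, 0, 4, 0, 0, 0); (0, 1, 1, 0, 0, 0, 0))


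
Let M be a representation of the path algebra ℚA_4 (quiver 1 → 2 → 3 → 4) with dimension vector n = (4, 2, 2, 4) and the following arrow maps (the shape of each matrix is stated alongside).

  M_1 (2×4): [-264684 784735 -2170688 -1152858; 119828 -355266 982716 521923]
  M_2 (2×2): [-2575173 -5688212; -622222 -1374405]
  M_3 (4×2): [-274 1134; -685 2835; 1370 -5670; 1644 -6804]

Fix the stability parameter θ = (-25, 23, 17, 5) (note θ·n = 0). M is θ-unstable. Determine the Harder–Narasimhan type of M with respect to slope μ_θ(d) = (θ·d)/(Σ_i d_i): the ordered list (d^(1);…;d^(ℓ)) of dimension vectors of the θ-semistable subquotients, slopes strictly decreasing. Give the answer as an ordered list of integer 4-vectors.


Interval decomposition of M: I[1,1]^2, I[1,3], I[1,4], I[4,4]^3.
HN type (ℓ=4): μ^(1)=20; μ^(2)=15; μ^(3)=5; μ^(4)=-25

((0, 1, 1, 0); (0, 1, 1, 1); (0, 0, 0, 3); (4, 0, 0, 0))


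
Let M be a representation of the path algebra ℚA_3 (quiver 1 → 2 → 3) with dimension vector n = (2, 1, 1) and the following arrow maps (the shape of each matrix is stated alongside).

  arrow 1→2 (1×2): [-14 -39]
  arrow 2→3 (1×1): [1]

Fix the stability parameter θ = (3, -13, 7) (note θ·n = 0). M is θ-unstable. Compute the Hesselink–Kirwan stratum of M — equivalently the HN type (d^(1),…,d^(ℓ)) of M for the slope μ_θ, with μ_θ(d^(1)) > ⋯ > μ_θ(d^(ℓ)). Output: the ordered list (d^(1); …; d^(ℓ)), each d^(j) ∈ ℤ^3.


Barcode: M ≅ I[1,1], I[1,3]. HN layers by μ_θ (3 steps, strictly decreasing):
  μ^(1)=7; μ^(2)=3; μ^(3)=-5

((0, 0, 1); (1, 0, 0); (1, 1, 0))


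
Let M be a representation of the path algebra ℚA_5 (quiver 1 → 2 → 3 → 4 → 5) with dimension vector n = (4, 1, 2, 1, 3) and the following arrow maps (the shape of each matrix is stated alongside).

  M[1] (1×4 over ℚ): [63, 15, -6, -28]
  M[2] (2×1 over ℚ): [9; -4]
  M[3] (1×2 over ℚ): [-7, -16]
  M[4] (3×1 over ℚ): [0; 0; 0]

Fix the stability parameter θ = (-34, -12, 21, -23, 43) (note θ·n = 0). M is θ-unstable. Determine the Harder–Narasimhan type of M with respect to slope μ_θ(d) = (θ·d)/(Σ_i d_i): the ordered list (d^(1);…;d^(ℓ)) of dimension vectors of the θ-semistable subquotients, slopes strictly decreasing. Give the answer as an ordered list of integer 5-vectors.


Via rank(M_{q-1}∘⋯∘M_p): M ≅ I[1,1]^3, I[1,4], I[3,3], I[5,5]^3.
μ_θ-semistable layers: μ^(1)=43; μ^(2)=21; μ^(3)=-1; μ^(4)=-12; μ^(5)=-34

((0, 0, 0, 0, 3); (0, 0, 1, 0, 0); (0, 0, 1, 1, 0); (0, 1, 0, 0, 0); (4, 0, 0, 0, 0))


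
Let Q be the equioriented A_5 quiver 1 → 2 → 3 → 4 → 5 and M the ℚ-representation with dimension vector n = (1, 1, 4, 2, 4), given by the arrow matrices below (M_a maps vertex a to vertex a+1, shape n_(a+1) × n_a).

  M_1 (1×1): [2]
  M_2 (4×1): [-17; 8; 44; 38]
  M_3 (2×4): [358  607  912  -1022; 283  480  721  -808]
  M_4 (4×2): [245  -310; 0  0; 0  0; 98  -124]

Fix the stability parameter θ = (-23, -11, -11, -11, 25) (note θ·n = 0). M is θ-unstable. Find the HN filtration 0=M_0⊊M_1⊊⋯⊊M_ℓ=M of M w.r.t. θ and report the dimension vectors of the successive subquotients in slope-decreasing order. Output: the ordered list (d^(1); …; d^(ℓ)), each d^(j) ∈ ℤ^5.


Via rank(M_{q-1}∘⋯∘M_p): M ≅ I[1,4], I[3,3]^2, I[3,5], I[5,5]^3.
μ_θ-semistable layers: μ^(1)=25; μ^(2)=-11; μ^(3)=-23

((0, 0, 0, 0, 4); (0, 1, 4, 2, 0); (1, 0, 0, 0, 0))


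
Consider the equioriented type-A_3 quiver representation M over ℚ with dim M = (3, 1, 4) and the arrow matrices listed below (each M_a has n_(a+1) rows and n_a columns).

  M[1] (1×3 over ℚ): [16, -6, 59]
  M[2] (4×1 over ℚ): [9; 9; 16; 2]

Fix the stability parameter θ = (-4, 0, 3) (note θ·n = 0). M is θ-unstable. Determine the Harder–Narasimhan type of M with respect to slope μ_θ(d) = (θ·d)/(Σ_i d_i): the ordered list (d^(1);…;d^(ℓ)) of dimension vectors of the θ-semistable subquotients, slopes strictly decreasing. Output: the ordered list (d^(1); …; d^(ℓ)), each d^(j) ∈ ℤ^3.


Interval decomposition of M: I[1,1]^2, I[1,3], I[3,3]^3.
HN type (ℓ=3): μ^(1)=3; μ^(2)=0; μ^(3)=-4

((0, 0, 4); (0, 1, 0); (3, 0, 0))


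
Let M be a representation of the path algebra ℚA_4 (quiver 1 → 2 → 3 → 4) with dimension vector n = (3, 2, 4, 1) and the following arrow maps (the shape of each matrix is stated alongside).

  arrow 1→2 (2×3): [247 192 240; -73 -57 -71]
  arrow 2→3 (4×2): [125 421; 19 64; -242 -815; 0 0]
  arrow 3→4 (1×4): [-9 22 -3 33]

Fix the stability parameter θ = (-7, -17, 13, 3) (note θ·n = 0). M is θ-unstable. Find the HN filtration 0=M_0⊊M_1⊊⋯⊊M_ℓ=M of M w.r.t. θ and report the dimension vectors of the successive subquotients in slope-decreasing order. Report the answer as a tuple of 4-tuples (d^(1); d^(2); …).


Barcode: M ≅ I[1,1], I[1,3], I[1,4], I[3,3]^2. HN layers by μ_θ (4 steps, strictly decreasing):
  μ^(1)=13; μ^(2)=8; μ^(3)=-7; μ^(4)=-12

((0, 0, 3, 0); (0, 0, 1, 1); (1, 0, 0, 0); (2, 2, 0, 0))


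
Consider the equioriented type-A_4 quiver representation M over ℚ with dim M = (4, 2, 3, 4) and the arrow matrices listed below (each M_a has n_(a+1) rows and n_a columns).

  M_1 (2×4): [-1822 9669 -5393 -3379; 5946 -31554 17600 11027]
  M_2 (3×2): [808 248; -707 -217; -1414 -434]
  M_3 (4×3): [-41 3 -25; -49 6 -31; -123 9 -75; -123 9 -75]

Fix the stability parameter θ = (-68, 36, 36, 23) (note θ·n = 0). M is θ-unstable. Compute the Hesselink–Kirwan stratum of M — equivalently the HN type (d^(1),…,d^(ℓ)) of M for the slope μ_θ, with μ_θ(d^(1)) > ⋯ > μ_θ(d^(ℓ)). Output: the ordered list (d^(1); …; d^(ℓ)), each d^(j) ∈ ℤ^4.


Interval decomposition of M: I[1,1]^2, I[1,2], I[1,4], I[3,3], I[3,4], I[4,4]^2.
HN type (ℓ=5): μ^(1)=36; μ^(2)=95/3; μ^(3)=59/2; μ^(4)=23; μ^(5)=-68

((0, 1, 1, 0); (0, 1, 1, 1); (0, 0, 1, 1); (0, 0, 0, 2); (4, 0, 0, 0))


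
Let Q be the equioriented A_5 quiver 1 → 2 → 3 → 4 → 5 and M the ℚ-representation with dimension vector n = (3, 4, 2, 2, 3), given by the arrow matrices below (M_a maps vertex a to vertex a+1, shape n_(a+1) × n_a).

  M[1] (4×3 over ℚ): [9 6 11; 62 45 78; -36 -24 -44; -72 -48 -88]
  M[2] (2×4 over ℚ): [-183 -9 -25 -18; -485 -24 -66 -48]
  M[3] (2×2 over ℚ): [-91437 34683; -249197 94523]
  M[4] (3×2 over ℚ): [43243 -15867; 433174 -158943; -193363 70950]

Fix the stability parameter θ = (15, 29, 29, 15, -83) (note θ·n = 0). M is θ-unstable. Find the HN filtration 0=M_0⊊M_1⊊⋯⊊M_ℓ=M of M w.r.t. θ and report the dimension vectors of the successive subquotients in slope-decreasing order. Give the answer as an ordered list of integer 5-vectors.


Via rank(M_{q-1}∘⋯∘M_p): M ≅ I[1,1], I[1,3], I[1,5], I[2,2]^2, I[4,5], I[5,5].
μ_θ-semistable layers: μ^(1)=29; μ^(2)=15; μ^(3)=1; μ^(4)=-34; μ^(5)=-83

((0, 3, 1, 0, 0); (2, 0, 0, 0, 0); (1, 1, 1, 1, 1); (0, 0, 0, 1, 1); (0, 0, 0, 0, 1))


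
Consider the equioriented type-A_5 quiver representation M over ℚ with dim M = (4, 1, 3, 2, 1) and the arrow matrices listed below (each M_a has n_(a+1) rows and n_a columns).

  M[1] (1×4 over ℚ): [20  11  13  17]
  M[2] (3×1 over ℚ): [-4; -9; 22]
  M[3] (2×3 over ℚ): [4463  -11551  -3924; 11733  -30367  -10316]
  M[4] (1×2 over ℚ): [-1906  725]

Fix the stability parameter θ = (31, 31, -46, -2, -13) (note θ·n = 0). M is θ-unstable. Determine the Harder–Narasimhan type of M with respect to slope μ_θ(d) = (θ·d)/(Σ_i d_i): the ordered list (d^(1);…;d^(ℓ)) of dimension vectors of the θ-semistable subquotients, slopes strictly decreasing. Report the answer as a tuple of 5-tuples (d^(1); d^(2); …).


Barcode: M ≅ I[1,1]^3, I[1,5], I[3,3], I[3,4]. HN layers by μ_θ (4 steps, strictly decreasing):
  μ^(1)=31; μ^(2)=1/5; μ^(3)=-2; μ^(4)=-46

((3, 0, 0, 0, 0); (1, 1, 1, 1, 1); (0, 0, 0, 1, 0); (0, 0, 2, 0, 0))


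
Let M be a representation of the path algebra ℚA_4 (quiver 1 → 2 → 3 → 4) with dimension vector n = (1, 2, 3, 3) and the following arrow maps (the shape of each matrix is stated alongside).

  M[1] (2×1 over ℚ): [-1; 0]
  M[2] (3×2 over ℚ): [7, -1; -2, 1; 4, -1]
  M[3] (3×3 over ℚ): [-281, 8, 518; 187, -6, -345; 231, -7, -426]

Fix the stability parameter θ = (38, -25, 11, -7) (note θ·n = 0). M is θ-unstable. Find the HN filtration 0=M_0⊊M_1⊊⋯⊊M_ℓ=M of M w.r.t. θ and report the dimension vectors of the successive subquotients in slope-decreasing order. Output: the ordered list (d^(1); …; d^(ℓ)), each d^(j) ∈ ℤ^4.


Barcode: M ≅ I[1,4], I[2,4], I[3,4]. HN layers by μ_θ (3 steps, strictly decreasing):
  μ^(1)=17/4; μ^(2)=2; μ^(3)=-25

((1, 1, 1, 1); (0, 0, 2, 2); (0, 1, 0, 0))


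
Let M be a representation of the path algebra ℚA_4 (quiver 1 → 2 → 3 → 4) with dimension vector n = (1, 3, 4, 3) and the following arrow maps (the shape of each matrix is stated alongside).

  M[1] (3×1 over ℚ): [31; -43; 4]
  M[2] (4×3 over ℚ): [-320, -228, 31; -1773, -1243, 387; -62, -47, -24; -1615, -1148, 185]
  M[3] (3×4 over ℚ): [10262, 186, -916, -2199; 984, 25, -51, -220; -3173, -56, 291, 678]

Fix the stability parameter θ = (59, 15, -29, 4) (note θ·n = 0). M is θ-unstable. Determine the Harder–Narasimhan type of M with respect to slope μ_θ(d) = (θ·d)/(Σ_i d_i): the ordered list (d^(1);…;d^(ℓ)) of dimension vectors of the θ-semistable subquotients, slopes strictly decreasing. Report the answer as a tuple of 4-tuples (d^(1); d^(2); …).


Interval decomposition of M: I[1,4], I[2,4]^2, I[3,3].
HN type (ℓ=4): μ^(1)=49/4; μ^(2)=4; μ^(3)=-7; μ^(4)=-29

((1, 1, 1, 1); (0, 0, 0, 2); (0, 2, 2, 0); (0, 0, 1, 0))


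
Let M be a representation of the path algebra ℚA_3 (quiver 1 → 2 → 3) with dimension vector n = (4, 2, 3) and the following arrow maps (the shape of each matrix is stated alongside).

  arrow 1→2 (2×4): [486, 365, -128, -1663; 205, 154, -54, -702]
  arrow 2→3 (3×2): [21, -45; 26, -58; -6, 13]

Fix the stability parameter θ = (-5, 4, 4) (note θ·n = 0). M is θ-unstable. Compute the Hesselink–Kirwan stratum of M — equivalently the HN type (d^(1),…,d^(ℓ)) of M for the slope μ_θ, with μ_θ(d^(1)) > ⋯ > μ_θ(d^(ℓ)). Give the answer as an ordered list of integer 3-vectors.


Via rank(M_{q-1}∘⋯∘M_p): M ≅ I[1,1]^2, I[1,3]^2, I[3,3].
μ_θ-semistable layers: μ^(1)=4; μ^(2)=-5

((0, 2, 3); (4, 0, 0))


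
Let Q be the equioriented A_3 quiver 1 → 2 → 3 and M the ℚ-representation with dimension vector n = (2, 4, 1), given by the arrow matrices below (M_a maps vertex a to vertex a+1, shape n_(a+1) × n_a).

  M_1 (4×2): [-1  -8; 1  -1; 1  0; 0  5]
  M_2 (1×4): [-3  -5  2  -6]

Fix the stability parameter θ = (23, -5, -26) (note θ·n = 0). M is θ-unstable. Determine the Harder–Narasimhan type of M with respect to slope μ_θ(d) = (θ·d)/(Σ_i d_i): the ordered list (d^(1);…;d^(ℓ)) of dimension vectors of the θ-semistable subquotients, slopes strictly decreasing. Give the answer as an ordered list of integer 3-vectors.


Interval decomposition of M: I[1,2], I[1,3], I[2,2]^2.
HN type (ℓ=3): μ^(1)=9; μ^(2)=-8/3; μ^(3)=-5

((1, 1, 0); (1, 1, 1); (0, 2, 0))


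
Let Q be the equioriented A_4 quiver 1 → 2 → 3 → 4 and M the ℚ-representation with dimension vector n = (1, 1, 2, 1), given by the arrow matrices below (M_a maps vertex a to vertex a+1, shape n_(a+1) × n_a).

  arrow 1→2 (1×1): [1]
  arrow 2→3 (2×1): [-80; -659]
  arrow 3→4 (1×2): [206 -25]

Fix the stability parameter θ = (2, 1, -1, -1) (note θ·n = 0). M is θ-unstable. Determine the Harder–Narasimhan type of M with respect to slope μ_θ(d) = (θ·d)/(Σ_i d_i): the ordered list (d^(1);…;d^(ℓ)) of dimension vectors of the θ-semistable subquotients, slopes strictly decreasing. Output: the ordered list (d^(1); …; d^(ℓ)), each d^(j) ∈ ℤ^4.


Interval decomposition of M: I[1,4], I[3,3].
HN type (ℓ=2): μ^(1)=1/4; μ^(2)=-1

((1, 1, 1, 1); (0, 0, 1, 0))


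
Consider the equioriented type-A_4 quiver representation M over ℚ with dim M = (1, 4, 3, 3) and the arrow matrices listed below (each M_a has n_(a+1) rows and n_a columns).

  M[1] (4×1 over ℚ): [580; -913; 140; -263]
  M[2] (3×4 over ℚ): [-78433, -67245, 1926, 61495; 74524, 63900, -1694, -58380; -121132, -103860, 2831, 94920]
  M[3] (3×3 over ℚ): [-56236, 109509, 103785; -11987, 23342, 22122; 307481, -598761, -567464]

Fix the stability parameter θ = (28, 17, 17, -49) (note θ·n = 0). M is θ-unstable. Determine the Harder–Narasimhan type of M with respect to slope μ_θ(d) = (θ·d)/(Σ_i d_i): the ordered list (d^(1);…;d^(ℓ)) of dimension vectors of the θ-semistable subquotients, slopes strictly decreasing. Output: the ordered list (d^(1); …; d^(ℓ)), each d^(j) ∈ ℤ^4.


Interval decomposition of M: I[1,2], I[2,2], I[2,4]^2, I[3,4].
HN type (ℓ=4): μ^(1)=45/2; μ^(2)=17; μ^(3)=-5; μ^(4)=-16

((1, 1, 0, 0); (0, 1, 0, 0); (0, 2, 2, 2); (0, 0, 1, 1))


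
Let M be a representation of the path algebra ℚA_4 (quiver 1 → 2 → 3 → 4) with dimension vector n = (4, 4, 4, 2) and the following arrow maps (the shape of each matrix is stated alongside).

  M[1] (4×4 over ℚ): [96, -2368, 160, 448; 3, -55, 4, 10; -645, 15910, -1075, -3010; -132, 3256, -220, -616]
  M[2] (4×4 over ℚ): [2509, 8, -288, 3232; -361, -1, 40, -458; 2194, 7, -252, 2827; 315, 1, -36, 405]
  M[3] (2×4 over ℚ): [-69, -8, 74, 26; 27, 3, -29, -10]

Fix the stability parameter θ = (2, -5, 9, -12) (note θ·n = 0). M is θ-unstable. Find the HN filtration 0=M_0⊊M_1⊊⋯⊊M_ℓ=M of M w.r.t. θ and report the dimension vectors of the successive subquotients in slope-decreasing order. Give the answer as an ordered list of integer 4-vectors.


Interval decomposition of M: I[1,1]^2, I[1,2], I[1,3], I[2,4]^2, I[3,3].
HN type (ℓ=4): μ^(1)=9; μ^(2)=2; μ^(3)=-3/2; μ^(4)=-5

((0, 0, 2, 0); (2, 0, 0, 0); (2, 2, 2, 2); (0, 2, 0, 0))


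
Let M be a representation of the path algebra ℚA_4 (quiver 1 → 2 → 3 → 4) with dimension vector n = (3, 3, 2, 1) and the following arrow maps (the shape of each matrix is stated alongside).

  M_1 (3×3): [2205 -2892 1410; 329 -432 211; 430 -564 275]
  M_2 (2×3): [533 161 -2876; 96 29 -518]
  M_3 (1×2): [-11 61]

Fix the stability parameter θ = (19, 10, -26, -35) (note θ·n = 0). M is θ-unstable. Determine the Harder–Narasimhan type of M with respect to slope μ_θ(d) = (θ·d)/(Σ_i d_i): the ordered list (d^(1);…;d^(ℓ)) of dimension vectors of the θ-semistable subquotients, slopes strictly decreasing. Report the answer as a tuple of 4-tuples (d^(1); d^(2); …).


Barcode: M ≅ I[1,1], I[1,3], I[1,4], I[2,2]. HN layers by μ_θ (4 steps, strictly decreasing):
  μ^(1)=19; μ^(2)=10; μ^(3)=1; μ^(4)=-8

((1, 0, 0, 0); (0, 1, 0, 0); (1, 1, 1, 0); (1, 1, 1, 1))


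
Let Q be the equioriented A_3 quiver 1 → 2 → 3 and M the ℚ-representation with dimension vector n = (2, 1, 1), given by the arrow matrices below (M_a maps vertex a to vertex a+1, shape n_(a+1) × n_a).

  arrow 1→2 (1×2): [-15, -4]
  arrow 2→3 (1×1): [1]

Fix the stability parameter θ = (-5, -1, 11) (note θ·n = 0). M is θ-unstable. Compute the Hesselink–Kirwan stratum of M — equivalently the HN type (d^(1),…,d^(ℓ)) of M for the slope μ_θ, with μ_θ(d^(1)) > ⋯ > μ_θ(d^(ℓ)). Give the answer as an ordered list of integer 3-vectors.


Interval decomposition of M: I[1,1], I[1,3].
HN type (ℓ=3): μ^(1)=11; μ^(2)=-1; μ^(3)=-5

((0, 0, 1); (0, 1, 0); (2, 0, 0))


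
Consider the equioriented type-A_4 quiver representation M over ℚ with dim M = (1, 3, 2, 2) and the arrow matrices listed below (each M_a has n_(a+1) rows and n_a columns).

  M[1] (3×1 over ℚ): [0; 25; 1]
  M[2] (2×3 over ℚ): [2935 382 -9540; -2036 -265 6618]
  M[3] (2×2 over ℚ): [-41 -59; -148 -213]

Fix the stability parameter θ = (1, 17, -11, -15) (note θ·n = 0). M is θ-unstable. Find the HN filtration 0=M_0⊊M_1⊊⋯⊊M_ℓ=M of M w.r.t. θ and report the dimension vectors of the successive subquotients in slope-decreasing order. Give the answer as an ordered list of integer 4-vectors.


Barcode: M ≅ I[1,4], I[2,2], I[2,4]. HN layers by μ_θ (3 steps, strictly decreasing):
  μ^(1)=17; μ^(2)=-2; μ^(3)=-3

((0, 1, 0, 0); (1, 1, 1, 1); (0, 1, 1, 1))


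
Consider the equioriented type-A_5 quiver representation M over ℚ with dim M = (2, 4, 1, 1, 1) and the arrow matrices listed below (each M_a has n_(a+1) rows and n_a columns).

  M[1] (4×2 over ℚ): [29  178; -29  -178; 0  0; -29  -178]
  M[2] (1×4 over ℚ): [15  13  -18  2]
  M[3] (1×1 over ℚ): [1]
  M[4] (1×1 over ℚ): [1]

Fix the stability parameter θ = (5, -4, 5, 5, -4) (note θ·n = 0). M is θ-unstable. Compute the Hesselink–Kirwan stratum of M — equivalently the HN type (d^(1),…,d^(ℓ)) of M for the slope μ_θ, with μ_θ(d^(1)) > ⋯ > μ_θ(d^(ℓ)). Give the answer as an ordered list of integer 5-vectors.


Barcode: M ≅ I[1,1], I[1,2], I[2,2]^2, I[2,5]. HN layers by μ_θ (4 steps, strictly decreasing):
  μ^(1)=5; μ^(2)=2; μ^(3)=1/2; μ^(4)=-4

((1, 0, 0, 0, 0); (0, 0, 1, 1, 1); (1, 1, 0, 0, 0); (0, 3, 0, 0, 0))


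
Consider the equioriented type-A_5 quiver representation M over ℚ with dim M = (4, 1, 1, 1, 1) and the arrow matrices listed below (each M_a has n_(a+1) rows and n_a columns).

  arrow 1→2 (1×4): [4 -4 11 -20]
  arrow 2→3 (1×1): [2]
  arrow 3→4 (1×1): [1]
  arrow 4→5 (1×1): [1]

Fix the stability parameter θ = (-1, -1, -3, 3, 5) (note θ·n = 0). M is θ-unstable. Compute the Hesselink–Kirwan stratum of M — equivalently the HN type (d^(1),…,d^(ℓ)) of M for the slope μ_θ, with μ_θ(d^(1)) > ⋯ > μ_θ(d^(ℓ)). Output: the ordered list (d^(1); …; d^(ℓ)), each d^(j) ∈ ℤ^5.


Interval decomposition of M: I[1,1]^3, I[1,5].
HN type (ℓ=4): μ^(1)=5; μ^(2)=3; μ^(3)=-1; μ^(4)=-5/3

((0, 0, 0, 0, 1); (0, 0, 0, 1, 0); (3, 0, 0, 0, 0); (1, 1, 1, 0, 0))


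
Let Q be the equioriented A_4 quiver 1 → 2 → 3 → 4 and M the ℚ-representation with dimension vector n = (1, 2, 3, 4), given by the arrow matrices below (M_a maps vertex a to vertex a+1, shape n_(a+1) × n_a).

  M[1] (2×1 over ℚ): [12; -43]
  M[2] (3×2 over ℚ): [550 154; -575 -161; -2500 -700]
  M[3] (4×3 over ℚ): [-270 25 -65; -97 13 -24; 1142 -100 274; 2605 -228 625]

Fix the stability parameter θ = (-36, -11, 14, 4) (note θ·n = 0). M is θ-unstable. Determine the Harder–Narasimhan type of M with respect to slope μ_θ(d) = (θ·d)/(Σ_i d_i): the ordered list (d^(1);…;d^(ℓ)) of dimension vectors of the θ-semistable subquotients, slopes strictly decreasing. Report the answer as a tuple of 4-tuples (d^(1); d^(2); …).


Via rank(M_{q-1}∘⋯∘M_p): M ≅ I[1,4], I[2,2], I[3,3], I[3,4], I[4,4]^2.
μ_θ-semistable layers: μ^(1)=14; μ^(2)=9; μ^(3)=4; μ^(4)=-11; μ^(5)=-36

((0, 0, 1, 0); (0, 0, 2, 2); (0, 0, 0, 2); (0, 2, 0, 0); (1, 0, 0, 0))


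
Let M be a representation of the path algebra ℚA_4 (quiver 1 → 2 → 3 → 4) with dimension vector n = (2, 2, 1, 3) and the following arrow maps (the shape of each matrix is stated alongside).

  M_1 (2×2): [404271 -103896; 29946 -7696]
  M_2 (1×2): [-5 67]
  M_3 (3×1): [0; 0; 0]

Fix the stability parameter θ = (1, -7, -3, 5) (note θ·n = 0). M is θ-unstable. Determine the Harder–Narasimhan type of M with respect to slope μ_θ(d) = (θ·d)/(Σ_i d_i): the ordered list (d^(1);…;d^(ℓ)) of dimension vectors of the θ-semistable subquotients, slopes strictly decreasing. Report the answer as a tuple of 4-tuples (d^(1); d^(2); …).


Via rank(M_{q-1}∘⋯∘M_p): M ≅ I[1,1], I[1,3], I[2,2], I[4,4]^3.
μ_θ-semistable layers: μ^(1)=5; μ^(2)=1; μ^(3)=-3; μ^(4)=-7

((0, 0, 0, 3); (1, 0, 0, 0); (1, 1, 1, 0); (0, 1, 0, 0))


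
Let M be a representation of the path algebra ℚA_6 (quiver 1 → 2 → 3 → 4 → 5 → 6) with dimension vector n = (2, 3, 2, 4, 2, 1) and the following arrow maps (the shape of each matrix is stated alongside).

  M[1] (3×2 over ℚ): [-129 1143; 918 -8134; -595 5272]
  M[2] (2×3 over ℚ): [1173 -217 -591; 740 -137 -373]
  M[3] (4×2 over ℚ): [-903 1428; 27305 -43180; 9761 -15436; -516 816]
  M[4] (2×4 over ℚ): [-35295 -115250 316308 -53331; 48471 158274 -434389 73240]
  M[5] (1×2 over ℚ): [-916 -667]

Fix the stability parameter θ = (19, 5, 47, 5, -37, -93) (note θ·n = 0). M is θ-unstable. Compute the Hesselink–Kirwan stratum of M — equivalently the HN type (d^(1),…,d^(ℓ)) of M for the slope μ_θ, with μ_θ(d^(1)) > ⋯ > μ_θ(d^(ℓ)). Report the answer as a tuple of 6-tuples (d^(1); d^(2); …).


Via rank(M_{q-1}∘⋯∘M_p): M ≅ I[1,3], I[1,5], I[2,2], I[4,4]^2, I[4,6].
μ_θ-semistable layers: μ^(1)=47; μ^(2)=12; μ^(3)=39/5; μ^(4)=5; μ^(5)=-125/3

((0, 0, 1, 0, 0, 0); (1, 1, 0, 0, 0, 0); (1, 1, 1, 1, 1, 0); (0, 1, 0, 2, 0, 0); (0, 0, 0, 1, 1, 1))


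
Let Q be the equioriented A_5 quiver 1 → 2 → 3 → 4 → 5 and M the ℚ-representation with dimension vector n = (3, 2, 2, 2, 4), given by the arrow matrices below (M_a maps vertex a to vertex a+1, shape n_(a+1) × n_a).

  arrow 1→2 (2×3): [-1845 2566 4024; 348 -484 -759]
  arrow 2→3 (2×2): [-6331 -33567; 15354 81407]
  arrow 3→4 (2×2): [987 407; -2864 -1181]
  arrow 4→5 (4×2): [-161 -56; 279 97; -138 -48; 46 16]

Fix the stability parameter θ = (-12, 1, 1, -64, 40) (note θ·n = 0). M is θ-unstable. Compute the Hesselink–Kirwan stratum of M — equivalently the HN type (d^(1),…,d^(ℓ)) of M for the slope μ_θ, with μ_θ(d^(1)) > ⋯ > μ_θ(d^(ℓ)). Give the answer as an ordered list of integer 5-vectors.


Via rank(M_{q-1}∘⋯∘M_p): M ≅ I[1,1], I[1,5]^2, I[5,5]^2.
μ_θ-semistable layers: μ^(1)=40; μ^(2)=-12; μ^(3)=-37/2

((0, 0, 0, 0, 4); (1, 0, 0, 0, 0); (2, 2, 2, 2, 0))


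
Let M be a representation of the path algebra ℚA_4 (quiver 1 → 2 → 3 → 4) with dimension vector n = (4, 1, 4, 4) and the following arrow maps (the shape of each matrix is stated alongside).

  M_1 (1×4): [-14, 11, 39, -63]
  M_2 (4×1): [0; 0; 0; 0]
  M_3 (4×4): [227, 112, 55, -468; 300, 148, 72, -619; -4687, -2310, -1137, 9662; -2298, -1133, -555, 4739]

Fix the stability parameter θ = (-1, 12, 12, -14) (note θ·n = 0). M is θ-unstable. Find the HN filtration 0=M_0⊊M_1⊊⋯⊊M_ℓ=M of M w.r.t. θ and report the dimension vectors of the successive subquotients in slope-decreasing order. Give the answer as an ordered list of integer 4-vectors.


Barcode: M ≅ I[1,1]^3, I[1,2], I[3,3], I[3,4]^3, I[4,4]. HN layers by μ_θ (3 steps, strictly decreasing):
  μ^(1)=12; μ^(2)=-1; μ^(3)=-14

((0, 1, 1, 0); (4, 0, 3, 3); (0, 0, 0, 1))


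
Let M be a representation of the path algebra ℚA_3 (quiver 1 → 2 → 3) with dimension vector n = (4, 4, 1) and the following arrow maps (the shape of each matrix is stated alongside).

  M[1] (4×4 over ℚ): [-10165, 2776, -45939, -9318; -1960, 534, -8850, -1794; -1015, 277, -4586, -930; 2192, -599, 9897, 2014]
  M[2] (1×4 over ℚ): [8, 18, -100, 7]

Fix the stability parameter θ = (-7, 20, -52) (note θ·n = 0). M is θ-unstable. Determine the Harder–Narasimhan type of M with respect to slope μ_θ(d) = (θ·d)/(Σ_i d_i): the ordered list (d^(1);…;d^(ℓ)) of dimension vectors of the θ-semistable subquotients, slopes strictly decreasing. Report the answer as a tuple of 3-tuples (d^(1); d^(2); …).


Via rank(M_{q-1}∘⋯∘M_p): M ≅ I[1,2]^3, I[1,3].
μ_θ-semistable layers: μ^(1)=20; μ^(2)=-7; μ^(3)=-13

((0, 3, 0); (3, 0, 0); (1, 1, 1))


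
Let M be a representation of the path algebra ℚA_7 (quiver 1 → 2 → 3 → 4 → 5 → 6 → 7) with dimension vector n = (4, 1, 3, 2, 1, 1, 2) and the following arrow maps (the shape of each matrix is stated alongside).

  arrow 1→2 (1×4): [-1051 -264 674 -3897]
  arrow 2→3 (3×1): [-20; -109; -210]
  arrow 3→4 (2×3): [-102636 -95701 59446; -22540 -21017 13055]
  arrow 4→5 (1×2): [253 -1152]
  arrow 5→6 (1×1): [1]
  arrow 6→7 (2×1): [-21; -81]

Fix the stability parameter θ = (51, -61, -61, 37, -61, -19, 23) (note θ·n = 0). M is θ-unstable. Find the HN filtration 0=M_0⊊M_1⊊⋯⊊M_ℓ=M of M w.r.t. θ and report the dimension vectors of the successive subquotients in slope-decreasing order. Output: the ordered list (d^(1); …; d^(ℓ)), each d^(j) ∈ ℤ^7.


Interval decomposition of M: I[1,1]^3, I[1,7], I[3,3], I[3,4], I[7,7].
HN type (ℓ=6): μ^(1)=51; μ^(2)=37; μ^(3)=23; μ^(4)=-43/3; μ^(5)=-71/3; μ^(6)=-61

((3, 0, 0, 0, 0, 0, 0); (0, 0, 0, 1, 0, 0, 0); (0, 0, 0, 0, 0, 0, 2); (0, 0, 0, 1, 1, 1, 0); (1, 1, 1, 0, 0, 0, 0); (0, 0, 2, 0, 0, 0, 0))


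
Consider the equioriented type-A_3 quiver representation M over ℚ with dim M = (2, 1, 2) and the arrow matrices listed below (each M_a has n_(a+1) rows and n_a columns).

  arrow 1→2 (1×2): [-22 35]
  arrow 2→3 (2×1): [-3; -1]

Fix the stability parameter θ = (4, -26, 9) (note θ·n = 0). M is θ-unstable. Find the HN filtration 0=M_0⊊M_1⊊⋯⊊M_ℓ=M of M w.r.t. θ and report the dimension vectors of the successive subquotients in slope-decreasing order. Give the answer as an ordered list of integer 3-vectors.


Barcode: M ≅ I[1,1], I[1,3], I[3,3]. HN layers by μ_θ (3 steps, strictly decreasing):
  μ^(1)=9; μ^(2)=4; μ^(3)=-11

((0, 0, 2); (1, 0, 0); (1, 1, 0))


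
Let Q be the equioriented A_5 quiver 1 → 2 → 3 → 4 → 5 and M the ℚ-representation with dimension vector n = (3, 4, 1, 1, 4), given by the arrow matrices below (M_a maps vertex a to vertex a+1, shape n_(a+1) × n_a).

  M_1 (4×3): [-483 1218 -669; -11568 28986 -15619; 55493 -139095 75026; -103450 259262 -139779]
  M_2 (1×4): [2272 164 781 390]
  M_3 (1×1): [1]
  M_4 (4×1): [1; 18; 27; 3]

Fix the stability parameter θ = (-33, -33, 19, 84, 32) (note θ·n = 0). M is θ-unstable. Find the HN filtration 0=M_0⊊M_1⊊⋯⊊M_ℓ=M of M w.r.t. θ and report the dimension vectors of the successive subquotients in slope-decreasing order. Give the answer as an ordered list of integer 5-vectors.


Interval decomposition of M: I[1,2]^2, I[1,5], I[2,2], I[5,5]^3.
HN type (ℓ=4): μ^(1)=58; μ^(2)=32; μ^(3)=19; μ^(4)=-33

((0, 0, 0, 1, 1); (0, 0, 0, 0, 3); (0, 0, 1, 0, 0); (3, 4, 0, 0, 0))


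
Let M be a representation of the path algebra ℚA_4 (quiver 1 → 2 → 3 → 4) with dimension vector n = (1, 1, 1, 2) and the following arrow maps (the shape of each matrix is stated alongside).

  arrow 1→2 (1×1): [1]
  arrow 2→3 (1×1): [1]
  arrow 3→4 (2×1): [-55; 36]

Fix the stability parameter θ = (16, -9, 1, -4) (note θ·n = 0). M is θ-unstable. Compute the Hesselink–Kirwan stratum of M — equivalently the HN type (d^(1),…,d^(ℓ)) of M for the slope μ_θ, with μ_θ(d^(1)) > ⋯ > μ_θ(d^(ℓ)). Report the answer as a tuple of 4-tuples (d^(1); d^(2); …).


Interval decomposition of M: I[1,4], I[4,4].
HN type (ℓ=2): μ^(1)=1; μ^(2)=-4

((1, 1, 1, 1); (0, 0, 0, 1))


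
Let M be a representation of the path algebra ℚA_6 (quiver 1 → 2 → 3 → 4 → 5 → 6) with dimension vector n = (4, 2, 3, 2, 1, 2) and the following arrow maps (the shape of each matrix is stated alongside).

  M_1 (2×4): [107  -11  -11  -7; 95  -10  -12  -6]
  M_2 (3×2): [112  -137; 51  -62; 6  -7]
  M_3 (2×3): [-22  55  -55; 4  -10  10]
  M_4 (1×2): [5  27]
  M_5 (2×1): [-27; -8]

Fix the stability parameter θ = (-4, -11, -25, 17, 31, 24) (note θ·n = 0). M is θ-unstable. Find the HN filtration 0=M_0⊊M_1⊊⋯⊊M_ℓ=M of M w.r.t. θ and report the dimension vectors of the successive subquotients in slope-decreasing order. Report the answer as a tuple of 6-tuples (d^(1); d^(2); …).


Via rank(M_{q-1}∘⋯∘M_p): M ≅ I[1,1]^2, I[1,3], I[1,6], I[3,3], I[4,4], I[6,6].
μ_θ-semistable layers: μ^(1)=55/2; μ^(2)=24; μ^(3)=17; μ^(4)=-4; μ^(5)=-40/3; μ^(6)=-25

((0, 0, 0, 0, 1, 1); (0, 0, 0, 0, 0, 1); (0, 0, 0, 2, 0, 0); (2, 0, 0, 0, 0, 0); (2, 2, 2, 0, 0, 0); (0, 0, 1, 0, 0, 0))


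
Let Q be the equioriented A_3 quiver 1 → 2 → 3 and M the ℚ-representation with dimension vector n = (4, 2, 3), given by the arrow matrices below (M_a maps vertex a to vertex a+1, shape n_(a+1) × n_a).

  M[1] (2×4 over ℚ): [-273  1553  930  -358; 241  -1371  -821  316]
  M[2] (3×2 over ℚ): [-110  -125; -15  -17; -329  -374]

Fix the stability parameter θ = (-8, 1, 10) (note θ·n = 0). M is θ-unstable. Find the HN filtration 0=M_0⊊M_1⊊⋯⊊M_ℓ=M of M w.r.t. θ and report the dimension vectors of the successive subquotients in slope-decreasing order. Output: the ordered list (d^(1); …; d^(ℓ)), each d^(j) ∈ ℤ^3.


Via rank(M_{q-1}∘⋯∘M_p): M ≅ I[1,1]^2, I[1,3]^2, I[3,3].
μ_θ-semistable layers: μ^(1)=10; μ^(2)=1; μ^(3)=-8

((0, 0, 3); (0, 2, 0); (4, 0, 0))


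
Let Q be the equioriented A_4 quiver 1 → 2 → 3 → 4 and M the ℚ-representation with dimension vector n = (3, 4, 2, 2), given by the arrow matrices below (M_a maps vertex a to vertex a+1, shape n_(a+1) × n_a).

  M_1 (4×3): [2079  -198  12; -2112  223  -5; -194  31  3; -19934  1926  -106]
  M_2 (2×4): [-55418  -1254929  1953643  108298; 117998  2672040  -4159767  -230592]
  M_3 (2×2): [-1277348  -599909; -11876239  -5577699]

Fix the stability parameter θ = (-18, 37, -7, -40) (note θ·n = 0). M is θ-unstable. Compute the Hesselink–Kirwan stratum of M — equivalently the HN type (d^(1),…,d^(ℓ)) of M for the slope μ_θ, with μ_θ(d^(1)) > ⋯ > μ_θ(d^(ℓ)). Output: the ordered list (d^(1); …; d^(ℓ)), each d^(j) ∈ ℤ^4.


Interval decomposition of M: I[1,2], I[1,4]^2, I[2,2].
HN type (ℓ=3): μ^(1)=37; μ^(2)=-10/3; μ^(3)=-18

((0, 2, 0, 0); (0, 2, 2, 2); (3, 0, 0, 0))


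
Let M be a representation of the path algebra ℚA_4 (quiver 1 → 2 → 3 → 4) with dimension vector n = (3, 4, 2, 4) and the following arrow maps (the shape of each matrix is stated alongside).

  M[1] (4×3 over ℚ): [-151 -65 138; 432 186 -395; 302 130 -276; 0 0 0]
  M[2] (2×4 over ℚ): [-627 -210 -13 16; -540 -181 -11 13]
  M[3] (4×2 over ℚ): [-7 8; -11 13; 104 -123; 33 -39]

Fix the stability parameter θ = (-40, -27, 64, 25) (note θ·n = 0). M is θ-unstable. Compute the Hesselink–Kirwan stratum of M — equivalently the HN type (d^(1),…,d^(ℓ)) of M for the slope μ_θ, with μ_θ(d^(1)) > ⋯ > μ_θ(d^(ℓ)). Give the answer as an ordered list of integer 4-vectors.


Via rank(M_{q-1}∘⋯∘M_p): M ≅ I[1,1], I[1,4]^2, I[2,2]^2, I[4,4]^2.
μ_θ-semistable layers: μ^(1)=89/2; μ^(2)=25; μ^(3)=-27; μ^(4)=-40

((0, 0, 2, 2); (0, 0, 0, 2); (0, 4, 0, 0); (3, 0, 0, 0))


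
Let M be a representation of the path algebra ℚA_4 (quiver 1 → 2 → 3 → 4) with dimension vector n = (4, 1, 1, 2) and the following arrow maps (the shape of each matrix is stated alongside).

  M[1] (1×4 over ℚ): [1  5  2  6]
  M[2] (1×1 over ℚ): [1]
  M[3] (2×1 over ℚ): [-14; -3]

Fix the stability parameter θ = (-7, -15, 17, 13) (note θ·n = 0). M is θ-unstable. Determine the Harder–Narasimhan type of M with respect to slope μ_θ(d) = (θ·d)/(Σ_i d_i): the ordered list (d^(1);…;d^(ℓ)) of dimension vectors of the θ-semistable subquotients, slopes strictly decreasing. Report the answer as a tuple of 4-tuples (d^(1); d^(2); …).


Via rank(M_{q-1}∘⋯∘M_p): M ≅ I[1,1]^3, I[1,4], I[4,4].
μ_θ-semistable layers: μ^(1)=15; μ^(2)=13; μ^(3)=-7; μ^(4)=-11

((0, 0, 1, 1); (0, 0, 0, 1); (3, 0, 0, 0); (1, 1, 0, 0))


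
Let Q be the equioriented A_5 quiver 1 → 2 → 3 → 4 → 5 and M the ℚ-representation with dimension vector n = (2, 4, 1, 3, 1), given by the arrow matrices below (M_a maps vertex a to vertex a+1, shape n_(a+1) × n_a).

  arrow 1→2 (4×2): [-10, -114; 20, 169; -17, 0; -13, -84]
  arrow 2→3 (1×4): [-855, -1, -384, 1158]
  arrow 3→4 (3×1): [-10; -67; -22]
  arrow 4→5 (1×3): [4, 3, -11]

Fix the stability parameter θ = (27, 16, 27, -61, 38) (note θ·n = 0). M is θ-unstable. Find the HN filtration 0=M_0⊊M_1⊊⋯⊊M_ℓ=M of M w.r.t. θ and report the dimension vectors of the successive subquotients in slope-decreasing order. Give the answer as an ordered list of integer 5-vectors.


Interval decomposition of M: I[1,2], I[1,5], I[2,2]^2, I[4,4]^2.
HN type (ℓ=5): μ^(1)=38; μ^(2)=43/2; μ^(3)=16; μ^(4)=9/4; μ^(5)=-61

((0, 0, 0, 0, 1); (1, 1, 0, 0, 0); (0, 2, 0, 0, 0); (1, 1, 1, 1, 0); (0, 0, 0, 2, 0))


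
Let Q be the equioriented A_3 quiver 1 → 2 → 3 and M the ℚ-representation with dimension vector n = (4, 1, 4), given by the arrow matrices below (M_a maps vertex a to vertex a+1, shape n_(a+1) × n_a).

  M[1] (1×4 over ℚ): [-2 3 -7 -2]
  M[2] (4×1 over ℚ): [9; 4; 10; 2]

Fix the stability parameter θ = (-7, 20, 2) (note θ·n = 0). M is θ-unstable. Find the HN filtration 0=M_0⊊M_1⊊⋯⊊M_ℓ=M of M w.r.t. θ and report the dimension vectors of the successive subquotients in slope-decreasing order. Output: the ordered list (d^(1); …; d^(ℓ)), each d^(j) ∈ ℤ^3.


Barcode: M ≅ I[1,1]^3, I[1,3], I[3,3]^3. HN layers by μ_θ (3 steps, strictly decreasing):
  μ^(1)=11; μ^(2)=2; μ^(3)=-7

((0, 1, 1); (0, 0, 3); (4, 0, 0))


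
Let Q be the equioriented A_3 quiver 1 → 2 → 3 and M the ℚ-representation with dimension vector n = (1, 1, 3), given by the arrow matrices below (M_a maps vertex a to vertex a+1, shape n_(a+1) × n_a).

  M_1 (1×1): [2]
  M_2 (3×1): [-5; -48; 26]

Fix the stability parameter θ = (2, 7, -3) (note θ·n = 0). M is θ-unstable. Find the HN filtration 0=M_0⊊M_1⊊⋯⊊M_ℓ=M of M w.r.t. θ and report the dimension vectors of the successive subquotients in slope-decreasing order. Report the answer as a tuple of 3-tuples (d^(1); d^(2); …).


Via rank(M_{q-1}∘⋯∘M_p): M ≅ I[1,3], I[3,3]^2.
μ_θ-semistable layers: μ^(1)=2; μ^(2)=-3

((1, 1, 1); (0, 0, 2))


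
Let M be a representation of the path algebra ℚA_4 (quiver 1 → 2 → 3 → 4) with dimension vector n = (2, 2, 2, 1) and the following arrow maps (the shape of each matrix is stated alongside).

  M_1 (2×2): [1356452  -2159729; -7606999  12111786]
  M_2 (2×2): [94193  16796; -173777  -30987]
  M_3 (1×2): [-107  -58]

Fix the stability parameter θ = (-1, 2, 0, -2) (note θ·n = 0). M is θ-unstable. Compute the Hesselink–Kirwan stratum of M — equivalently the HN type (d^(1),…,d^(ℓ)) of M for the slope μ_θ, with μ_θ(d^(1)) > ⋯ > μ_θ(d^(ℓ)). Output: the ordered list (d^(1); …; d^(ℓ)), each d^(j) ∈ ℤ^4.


Barcode: M ≅ I[1,3], I[1,4]. HN layers by μ_θ (3 steps, strictly decreasing):
  μ^(1)=1; μ^(2)=0; μ^(3)=-1

((0, 1, 1, 0); (0, 1, 1, 1); (2, 0, 0, 0))
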